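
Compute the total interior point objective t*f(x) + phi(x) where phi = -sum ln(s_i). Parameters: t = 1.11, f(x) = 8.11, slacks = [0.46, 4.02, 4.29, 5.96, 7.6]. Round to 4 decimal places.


Step 1: Compute log-barrier.
ln values: [-0.7765, 1.3913, 1.4563, 1.7851, 2.0281]
phi = -(-0.7765 + 1.3913 + 1.4563 + 1.7851 + 2.0281) = -5.8843
Step 2: Compute augmented objective.
t*f(x) = 1.11*8.11 = 9.0021
Total = 9.0021 - 5.8843 = 3.1178


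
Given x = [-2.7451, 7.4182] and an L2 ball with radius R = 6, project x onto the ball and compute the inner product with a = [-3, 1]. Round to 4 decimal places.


Step 1: Compute ||x|| (intermediates to 6 decimals).
||x|| = sqrt((-2.7451)^2 + 7.4182^2) = 7.909821
Step 2: Project.
Since ||x|| > R, scale = R/||x|| = 6/7.909821 = 0.758551, proj(x) = scale * x
proj(x) = [-2.082298, 5.627083]
Step 3: Dot product.
a^T * proj(x) = -3*(-2.082298) + 1*5.627083 = 11.874


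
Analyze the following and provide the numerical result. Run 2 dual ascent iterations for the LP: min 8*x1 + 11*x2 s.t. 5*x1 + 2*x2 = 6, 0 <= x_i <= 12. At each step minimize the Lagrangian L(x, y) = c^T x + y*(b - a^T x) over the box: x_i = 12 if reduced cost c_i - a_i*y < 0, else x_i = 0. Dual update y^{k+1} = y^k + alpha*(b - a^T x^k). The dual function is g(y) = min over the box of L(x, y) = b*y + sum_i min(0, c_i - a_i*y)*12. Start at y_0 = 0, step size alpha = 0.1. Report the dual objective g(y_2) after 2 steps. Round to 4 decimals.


Dual ascent for LP: min 8*x1 + 11*x2, 5*x1 + 2*x2 = 6, 0 <= x_i <= 12
Step 1: y^k = 0.0, reduced costs: (8.0, 11.0)
  x^k = (0.0, 0.0), subgradient = b - a^T x = 6.0
  y^{k+1} = 0.0 + 0.1*6.0 = 0.6
Step 2: y^k = 0.6, reduced costs: (5.0, 9.8)
  x^k = (0.0, 0.0), subgradient = b - a^T x = 6.0
  y^{k+1} = 0.6 + 0.1*6.0 = 1.2
Dual objective at y_2 = 1.2: reduced costs (2.0, 8.6), box minimizer x = (0.0, 0.0)
g(y_2) = b*y + (c1 - a1*y)*x1 + (c2 - a2*y)*x2 = 6*1.2 + 2.0*0.0 + 8.6*0.0 = 7.2 + 0.0 + 0.0 = 7.2


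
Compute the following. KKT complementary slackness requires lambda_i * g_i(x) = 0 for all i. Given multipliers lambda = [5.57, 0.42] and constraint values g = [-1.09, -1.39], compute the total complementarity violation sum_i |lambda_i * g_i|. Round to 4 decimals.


KKT complementary slackness check:
lambda_1 * g_1 = 5.57 * -1.09 = -6.0713
lambda_2 * g_2 = 0.42 * -1.39 = -0.5838
Total violation = 6.0713 + 0.5838 = 6.6551


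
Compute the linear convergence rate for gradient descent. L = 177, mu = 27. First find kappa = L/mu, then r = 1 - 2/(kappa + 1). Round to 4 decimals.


Step 1: Compute the condition number.
kappa = L/mu = 177/27 = 6.5556
Step 2: Compute the convergence rate.
r = 1 - 2/(kappa + 1) = 1 - 2*mu/(L + mu) = (L - mu)/(L + mu) = 150/204 = 0.7353


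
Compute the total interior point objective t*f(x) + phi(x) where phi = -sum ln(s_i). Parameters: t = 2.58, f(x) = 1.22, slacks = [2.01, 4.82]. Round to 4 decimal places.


Step 1: Compute log-barrier.
ln values: [0.6981, 1.5728]
phi = -(0.6981 + 1.5728) = -2.2709
Step 2: Compute augmented objective.
t*f(x) = 2.58*1.22 = 3.1476
Total = 3.1476 - 2.2709 = 0.8767


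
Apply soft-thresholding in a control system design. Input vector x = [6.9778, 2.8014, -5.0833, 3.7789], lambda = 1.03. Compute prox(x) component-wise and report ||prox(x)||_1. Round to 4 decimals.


Soft-thresholding with lambda = 1.03:
prox(6.9778) = sign(6.9778)*max(|6.9778| - 1.03, 0) = 5.9478
prox(2.8014) = sign(2.8014)*max(|2.8014| - 1.03, 0) = 1.7714
prox(-5.0833) = sign(-5.0833)*max(|-5.0833| - 1.03, 0) = -4.0533
prox(3.7789) = sign(3.7789)*max(|3.7789| - 1.03, 0) = 2.7489
prox(x) = [5.9478, 1.7714, -4.0533, 2.7489]
||prox(x)||_1 = 5.9478 + 1.7714 + 4.0533 + 2.7489 = 14.5214


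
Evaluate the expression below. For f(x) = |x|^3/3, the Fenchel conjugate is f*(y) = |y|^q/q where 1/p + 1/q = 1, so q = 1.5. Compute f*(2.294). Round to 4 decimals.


The conjugate exponent q satisfies 1/p + 1/q = 1.
p = 3, so q = 3/(3 - 1) = 1.5
|y|^q = 2.294^1.5 = 3.4745
f*(2.294) = 3.4745 / 1.5 = 2.3163


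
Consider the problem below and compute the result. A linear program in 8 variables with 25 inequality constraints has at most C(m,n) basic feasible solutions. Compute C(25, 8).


Each vertex corresponds to some choice of n active constraints out of m, so the number of vertices is at most C(m, n) = m! / (n!(m-n)!).
m = 25, n = 8
Numerator: 25 * 24 * 23 * 22 * 21 * 20 * 19 * 18
Denominator: 8! = 40320
C(25, 8) = 1081575


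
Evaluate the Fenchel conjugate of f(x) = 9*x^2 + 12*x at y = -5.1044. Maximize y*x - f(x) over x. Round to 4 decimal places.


f*(y) = sup_x {y*x - a*x^2 - b*x} = sup_x {(y-b)*x - a*x^2}
FOC: (y - b) - 2a*x = 0 => x* = (y - b)/(2a)
x* = (-5.1044 - 12)/(2*9) = -0.9502
f*(-5.1044) = (y-b)^2/(4a) = (-5.1044 - 12)^2/(4*9)
= 292.5605/36 = 8.1267


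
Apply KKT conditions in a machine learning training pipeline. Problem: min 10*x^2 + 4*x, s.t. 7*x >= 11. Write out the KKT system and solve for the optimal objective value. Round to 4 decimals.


Step 1: Try lambda = 0 (constraint inactive).
x_unc = -4/(2*10) = -0.2
Check: 7*-0.2 = -1.4 < 11 -- violated!
Step 2: Constraint must be active: 7*x = 11
x* = 11/7 = 1.5714 (rounded; the exact value 11/7 is used below)
lambda = (2*10*(11/7) + 4)/7 = 5.0612
Step 3: Compute optimal value.
f(x*) = 10*(11/7)^2 + 4*(11/7) = 30.9796


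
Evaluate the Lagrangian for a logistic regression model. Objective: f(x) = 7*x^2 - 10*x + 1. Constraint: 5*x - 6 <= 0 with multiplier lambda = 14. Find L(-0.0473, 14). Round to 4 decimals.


Step 1: Evaluate f(x).
f(-0.0473) = 7*(-0.0473)^2 - 10*(-0.0473) + 1 = 1.4887
Step 2: Evaluate g(x).
g(-0.0473) = 5*-0.0473 - 6 = -6.2365
Step 3: Compute Lagrangian.
L = 1.4887 + 14*-6.2365 = -85.8223


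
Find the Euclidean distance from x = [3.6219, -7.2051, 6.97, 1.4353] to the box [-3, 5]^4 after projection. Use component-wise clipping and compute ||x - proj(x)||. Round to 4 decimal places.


Project each component onto [-3, 5].
clip(3.6219) = 3.6219, clip(-7.2051) = -3.0, clip(6.97) = 5.0, clip(1.4353) = 1.4353
Projection = [3.6219, -3.0, 5.0, 1.4353]
Squared diffs: [0.0, 17.6829, 3.8809, 0.0]
Distance = sqrt(21.5638) = 4.6437


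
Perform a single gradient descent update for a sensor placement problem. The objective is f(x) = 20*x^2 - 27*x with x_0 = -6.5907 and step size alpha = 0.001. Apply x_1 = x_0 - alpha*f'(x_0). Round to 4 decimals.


We compute the gradient at x_0 and apply the update.
f'(x) = 40*x - 27
f'(-6.5907) = 40*-6.5907 - 27 = -290.628
x_1 = -6.5907 - 0.001*-290.628 = -6.3001


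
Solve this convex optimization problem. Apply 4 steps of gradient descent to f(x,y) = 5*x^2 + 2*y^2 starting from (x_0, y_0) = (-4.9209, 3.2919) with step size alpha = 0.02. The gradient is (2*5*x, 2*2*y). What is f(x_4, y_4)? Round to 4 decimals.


Gradient descent on f(x,y) = 5*x^2 + 2*y^2.
Starting point: (-4.9209, 3.2919), alpha = 0.02
Step 1: grad_x = 2*5*-4.9209 = -49.209, grad_y = 2*2*3.2919 = 13.1676
  x_1 = -4.9209 - 0.02*-49.209 = -3.9367
  y_1 = 3.2919 - 0.02*13.1676 = 3.0285
Step 2: grad_x = 2*5*-3.9367 = -39.3672, grad_y = 2*2*3.0285 = 12.1142
  x_2 = -3.9367 - 0.02*-39.3672 = -3.1494
  y_2 = 3.0285 - 0.02*12.1142 = 2.7863
Step 3: grad_x = 2*5*-3.1494 = -31.4938, grad_y = 2*2*2.7863 = 11.1451
  x_3 = -3.1494 - 0.02*-31.4938 = -2.5195
  y_3 = 2.7863 - 0.02*11.1451 = 2.5634
Step 4: grad_x = 2*5*-2.5195 = -25.195, grad_y = 2*2*2.5634 = 10.2535
  x_4 = -2.5195 - 0.02*-25.195 = -2.0156
  y_4 = 2.5634 - 0.02*10.2535 = 2.3583
f(-2.0156, 2.3583) = 5*(-2.0156)^2 + 2*2.3583^2 = 31.4363


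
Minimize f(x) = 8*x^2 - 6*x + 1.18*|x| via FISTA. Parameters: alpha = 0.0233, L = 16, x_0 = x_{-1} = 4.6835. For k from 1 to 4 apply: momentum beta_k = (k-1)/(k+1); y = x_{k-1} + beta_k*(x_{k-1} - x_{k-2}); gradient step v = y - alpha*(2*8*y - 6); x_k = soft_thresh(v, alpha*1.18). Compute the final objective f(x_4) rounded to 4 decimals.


FISTA on f(x) = 8*x^2 - 6*x + 1.18*|x|
L = 16, alpha = 0.0233
Iteration 1: beta = 0.0, y = 4.6835 + 0.0*(4.6835 - 4.6835) = 4.6835
  grad(y) = 68.936, v = y - alpha*grad = 3.0773
  prox(v) = soft_thresh(3.0773, 0.0275) = 3.0498
Iteration 2: beta = 0.3333, y = 3.0498 + 0.3333*(3.0498 - 4.6835) = 2.5052
  grad(y) = 34.0837, v = y - alpha*grad = 1.7111
  prox(v) = soft_thresh(1.7111, 0.0275) = 1.6836
Iteration 3: beta = 0.5, y = 1.6836 + 0.5*(1.6836 - 3.0498) = 1.0005
  grad(y) = 10.0077, v = y - alpha*grad = 0.7673
  prox(v) = soft_thresh(0.7673, 0.0275) = 0.7398
Iteration 4: beta = 0.6, y = 0.7398 + 0.6*(0.7398 - 1.6836) = 0.1735
  grad(y) = -3.2234, v = y - alpha*grad = 0.2486
  prox(v) = soft_thresh(0.2486, 0.0275) = 0.2212
f(x_4) = 8*0.2212^2 - 6*0.2212 + 1.18*|0.2212| = -0.6747


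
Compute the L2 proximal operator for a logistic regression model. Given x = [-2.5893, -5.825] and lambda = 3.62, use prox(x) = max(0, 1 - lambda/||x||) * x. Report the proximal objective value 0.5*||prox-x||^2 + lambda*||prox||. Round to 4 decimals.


Step 1: Compute ||x||.
||x|| = 6.3746
Step 2: Compute scaling factor.
scale = max(0, 1 - 3.62/6.3746) = 0.4321
Step 3: prox(x) = [-1.1189, -2.5171]
||prox(x)|| = 2.7546
Step 4: Proximal objective.
0.5*||prox-x||^2 = 6.5522
lambda*||prox|| = 9.9717
Total = 16.5237


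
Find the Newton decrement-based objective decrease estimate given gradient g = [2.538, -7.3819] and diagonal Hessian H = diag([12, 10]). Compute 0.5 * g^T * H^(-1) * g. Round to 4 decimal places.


Step 1: H is diagonal, so H^(-1) * g = [0.2115, -0.7382].
Step 2: g^T H^(-1) g = sum_i g_i^2 / H_ii
  = (2.538)^2/12 + (-7.3819)^2/10
  = 0.5368 + 5.4492 = 5.986
Step 3: Objective decrease = 0.5 * g^T H^(-1) g = 2.993


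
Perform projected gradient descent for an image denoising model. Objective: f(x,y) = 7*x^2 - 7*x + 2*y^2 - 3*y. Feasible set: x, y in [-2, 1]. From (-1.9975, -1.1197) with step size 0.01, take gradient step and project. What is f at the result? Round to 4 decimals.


Step 1: Compute gradient at (-1.9975, -1.1197).
grad_x = 2*7*-1.9975 - 7 = -34.965
grad_y = 2*2*-1.1197 - 3 = -7.4788
Step 2: Gradient step.
x_raw = -1.9975 - 0.01*-34.965 = -1.6479
y_raw = -1.1197 - 0.01*-7.4788 = -1.0449
Step 3: Project onto [-2, 1].
x_proj = clip(-1.6479) = -1.6479
y_proj = clip(-1.0449) = -1.0449
Step 4: Evaluate f.
f(-1.6479, -1.0449) = 35.8612


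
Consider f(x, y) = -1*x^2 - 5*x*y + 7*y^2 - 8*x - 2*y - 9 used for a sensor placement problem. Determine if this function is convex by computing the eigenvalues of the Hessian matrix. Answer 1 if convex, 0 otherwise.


The Hessian of f(x,y) = -1*x^2 - 5*x*y + 7*y^2 - 8*x - 2*y - 9 is:
H = [[-2, -5], [-5, 14]]
Trace = -2 + 14 = 12
Determinant = -2*14 - (-5)^2 = -53
Discriminant = (12)^2 - 4*-53 = 356.0
Eigenvalues: lambda_1 = -3.434, lambda_2 = 15.434
The function is not convex.

0


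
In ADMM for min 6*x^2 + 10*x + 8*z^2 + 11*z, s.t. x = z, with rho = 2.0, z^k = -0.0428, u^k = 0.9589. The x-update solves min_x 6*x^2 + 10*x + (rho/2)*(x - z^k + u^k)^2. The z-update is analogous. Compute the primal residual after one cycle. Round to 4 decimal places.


ADMM iteration with rho = 2.0, z^k = -0.0428, u^k = 0.9589
Step 1: x-update.
Minimize 6*x^2 + 10*x + (2.0/2)*(x + 0.0428 + 0.9589)^2
FOC: (2*6 + 2.0)*x = -10 + 2.0*(-0.0428 - 0.9589)
x^{k+1} = -0.8574
Step 2: z-update.
Minimize 8*z^2 + 11*z + (2.0/2)*(-0.8574 - z + 0.9589)^2
FOC: (2*8 + 2.0)*z = -11 + 2.0*(-0.8574 + 0.9589)
z^{k+1} = -0.5998
Step 3: u-update.
u^{k+1} = 0.9589 - 0.8574 + 0.5998 = 0.7013
Step 4: Primal residual = |-0.8574 + 0.5998| = 0.2576


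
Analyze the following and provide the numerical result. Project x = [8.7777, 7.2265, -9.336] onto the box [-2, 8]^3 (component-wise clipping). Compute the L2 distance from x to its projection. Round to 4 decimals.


Project each component onto [-2, 8].
clip(8.7777) = 8.0, clip(7.2265) = 7.2265, clip(-9.336) = -2.0
Projection = [8.0, 7.2265, -2.0]
Squared diffs: [0.6048, 0.0, 53.8169]
Distance = sqrt(54.4217) = 7.3771


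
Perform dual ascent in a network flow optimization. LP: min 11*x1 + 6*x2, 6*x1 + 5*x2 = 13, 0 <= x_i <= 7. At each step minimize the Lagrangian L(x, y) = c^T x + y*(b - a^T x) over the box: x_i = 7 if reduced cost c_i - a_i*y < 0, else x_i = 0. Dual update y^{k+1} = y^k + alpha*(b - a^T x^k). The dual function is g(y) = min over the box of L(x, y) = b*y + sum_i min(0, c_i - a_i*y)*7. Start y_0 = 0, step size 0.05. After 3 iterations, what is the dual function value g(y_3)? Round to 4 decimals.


Dual ascent for LP: min 11*x1 + 6*x2, 6*x1 + 5*x2 = 13, 0 <= x_i <= 7
Step 1: y^k = 0.0, reduced costs: (11.0, 6.0)
  x^k = (0.0, 0.0), subgradient = b - a^T x = 13.0
  y^{k+1} = 0.0 + 0.05*13.0 = 0.65
Step 2: y^k = 0.65, reduced costs: (7.1, 2.75)
  x^k = (0.0, 0.0), subgradient = b - a^T x = 13.0
  y^{k+1} = 0.65 + 0.05*13.0 = 1.3
Step 3: y^k = 1.3, reduced costs: (3.2, -0.5)
  x^k = (0.0, 7.0), subgradient = b - a^T x = -22.0
  y^{k+1} = 1.3 + 0.05*-22.0 = 0.2
Dual objective at y_3 = 0.2: reduced costs (9.8, 5.0), box minimizer x = (0.0, 0.0)
g(y_3) = b*y + (c1 - a1*y)*x1 + (c2 - a2*y)*x2 = 13*0.2 + 9.8*0.0 + 5.0*0.0 = 2.6 + 0.0 + 0.0 = 2.6


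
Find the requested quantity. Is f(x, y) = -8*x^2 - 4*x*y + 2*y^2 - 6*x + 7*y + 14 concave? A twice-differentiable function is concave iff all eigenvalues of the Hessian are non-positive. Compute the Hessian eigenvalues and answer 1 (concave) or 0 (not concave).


The Hessian of f(x,y) = -8*x^2 - 4*x*y + 2*y^2 - 6*x + 7*y + 14 is:
H = [[-16, -4], [-4, 4]]
Trace = -16 + 4 = -12
Determinant = -16*4 - (-4)^2 = -80
Discriminant = (-12)^2 - 4*-80 = 464.0
Eigenvalues: lambda_1 = -16.7703, lambda_2 = 4.7703
The function is not concave.

0


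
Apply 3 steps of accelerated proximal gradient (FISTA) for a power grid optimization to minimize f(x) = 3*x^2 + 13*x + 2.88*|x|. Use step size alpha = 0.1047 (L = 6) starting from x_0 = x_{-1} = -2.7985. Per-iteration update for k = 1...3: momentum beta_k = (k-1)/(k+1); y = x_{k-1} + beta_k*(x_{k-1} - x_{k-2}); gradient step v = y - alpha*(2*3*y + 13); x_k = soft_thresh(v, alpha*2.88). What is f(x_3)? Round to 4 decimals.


FISTA on f(x) = 3*x^2 + 13*x + 2.88*|x|
L = 6, alpha = 0.1047
Iteration 1: beta = 0.0, y = -2.7985 + 0.0*(-2.7985 + 2.7985) = -2.7985
  grad(y) = -3.791, v = y - alpha*grad = -2.4016
  prox(v) = soft_thresh(-2.4016, 0.3015) = -2.1
Iteration 2: beta = 0.3333, y = -2.1 + 0.3333*(-2.1 + 2.7985) = -1.8672
  grad(y) = 1.7966, v = y - alpha*grad = -2.0553
  prox(v) = soft_thresh(-2.0553, 0.3015) = -1.7538
Iteration 3: beta = 0.5, y = -1.7538 + 0.5*(-1.7538 + 2.1) = -1.5807
  grad(y) = 3.5159, v = y - alpha*grad = -1.9488
  prox(v) = soft_thresh(-1.9488, 0.3015) = -1.6473
f(x_3) = 3*(-1.6473)^2 + 13*(-1.6473) + 2.88*|-1.6473| = -8.5299


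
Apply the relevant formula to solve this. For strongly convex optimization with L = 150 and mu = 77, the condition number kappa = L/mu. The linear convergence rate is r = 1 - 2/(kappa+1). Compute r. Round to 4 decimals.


Step 1: Compute the condition number.
kappa = L/mu = 150/77 = 1.9481
Step 2: Compute the convergence rate.
r = 1 - 2/(kappa + 1) = 1 - 2*mu/(L + mu) = (L - mu)/(L + mu) = 73/227 = 0.3216


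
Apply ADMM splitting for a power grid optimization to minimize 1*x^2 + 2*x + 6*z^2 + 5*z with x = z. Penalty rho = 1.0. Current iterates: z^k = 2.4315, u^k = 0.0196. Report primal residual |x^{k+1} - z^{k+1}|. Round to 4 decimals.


ADMM iteration with rho = 1.0, z^k = 2.4315, u^k = 0.0196
Step 1: x-update.
Minimize 1*x^2 + 2*x + (1.0/2)*(x - 2.4315 + 0.0196)^2
FOC: (2*1 + 1.0)*x = -2 + 1.0*(2.4315 - 0.0196)
x^{k+1} = 0.1373
Step 2: z-update.
Minimize 6*z^2 + 5*z + (1.0/2)*(0.1373 - z + 0.0196)^2
FOC: (2*6 + 1.0)*z = -5 + 1.0*(0.1373 + 0.0196)
z^{k+1} = -0.3725
Step 3: u-update.
u^{k+1} = 0.0196 + 0.1373 + 0.3725 = 0.5294
Step 4: Primal residual = |0.1373 + 0.3725| = 0.5098


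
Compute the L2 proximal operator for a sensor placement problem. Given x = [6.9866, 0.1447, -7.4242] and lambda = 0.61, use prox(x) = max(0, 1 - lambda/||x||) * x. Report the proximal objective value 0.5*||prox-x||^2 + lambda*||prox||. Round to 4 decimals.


Step 1: Compute ||x||.
||x|| = 10.1957
Step 2: Compute scaling factor.
scale = max(0, 1 - 0.61/10.1957) = 0.9402
Step 3: prox(x) = [6.5686, 0.136, -6.98]
||prox(x)|| = 9.5857
Step 4: Proximal objective.
0.5*||prox-x||^2 = 0.1861
lambda*||prox|| = 5.8473
Total = 6.0333


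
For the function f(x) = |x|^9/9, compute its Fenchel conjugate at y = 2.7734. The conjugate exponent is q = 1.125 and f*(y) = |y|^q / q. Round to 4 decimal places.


The conjugate exponent q satisfies 1/p + 1/q = 1.
p = 9, so q = 9/(9 - 1) = 1.125
|y|^q = 2.7734^1.125 = 3.1506
f*(2.7734) = 3.1506 / 1.125 = 2.8005


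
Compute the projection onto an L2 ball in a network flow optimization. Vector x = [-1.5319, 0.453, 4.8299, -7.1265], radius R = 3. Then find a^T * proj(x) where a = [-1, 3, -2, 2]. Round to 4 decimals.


Step 1: Compute ||x|| (intermediates to 6 decimals).
||x|| = sqrt((-1.5319)^2 + 0.453^2 + 4.8299^2 + (-7.1265)^2) = 8.755962
Step 2: Project.
Since ||x|| > R, scale = R/||x|| = 3/8.755962 = 0.342624, proj(x) = scale * x
proj(x) = [-0.524866, 0.155209, 1.65484, -2.44171]
Step 3: Dot product.
a^T * proj(x) = -1*(-0.524866) + 3*0.155209 - 2*1.65484 + 2*(-2.44171) = -7.2026


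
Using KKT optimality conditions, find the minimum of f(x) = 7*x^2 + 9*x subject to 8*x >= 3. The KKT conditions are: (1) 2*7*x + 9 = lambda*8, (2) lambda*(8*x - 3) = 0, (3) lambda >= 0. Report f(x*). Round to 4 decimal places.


Step 1: Try lambda = 0 (constraint inactive).
x_unc = -9/(2*7) = -0.6429
Check: 8*-0.6429 = -5.1432 < 3 -- violated!
Step 2: Constraint must be active: 8*x = 3
x* = 3/8 = 0.375
lambda = (2*7*0.375 + 9)/8 = 1.7813
Step 3: Compute optimal value.
f(x*) = 7*0.375^2 + 9*0.375 = 4.3594


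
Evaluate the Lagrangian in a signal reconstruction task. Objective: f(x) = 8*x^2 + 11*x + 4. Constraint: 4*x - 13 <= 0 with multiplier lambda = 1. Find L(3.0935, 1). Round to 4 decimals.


Step 1: Evaluate f(x).
f(3.0935) = 8*3.0935^2 + 11*3.0935 + 4 = 114.5864
Step 2: Evaluate g(x).
g(3.0935) = 4*3.0935 - 13 = -0.626
Step 3: Compute Lagrangian.
L = 114.5864 + 1*-0.626 = 113.9604


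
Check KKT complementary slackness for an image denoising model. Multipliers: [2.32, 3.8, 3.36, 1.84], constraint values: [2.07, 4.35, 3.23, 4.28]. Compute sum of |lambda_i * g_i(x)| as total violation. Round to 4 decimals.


KKT complementary slackness check:
lambda_1 * g_1 = 2.32 * 2.07 = 4.8024
lambda_2 * g_2 = 3.8 * 4.35 = 16.53
lambda_3 * g_3 = 3.36 * 3.23 = 10.8528
lambda_4 * g_4 = 1.84 * 4.28 = 7.8752
Total violation = 4.8024 + 16.53 + 10.8528 + 7.8752 = 40.0604


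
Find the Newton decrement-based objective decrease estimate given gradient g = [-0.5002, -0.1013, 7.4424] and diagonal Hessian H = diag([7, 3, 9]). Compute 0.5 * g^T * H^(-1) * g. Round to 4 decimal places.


Step 1: H is diagonal, so H^(-1) * g = [-0.0715, -0.0338, 0.8269].
Step 2: g^T H^(-1) g = sum_i g_i^2 / H_ii
  = (-0.5002)^2/7 + (-0.1013)^2/3 + (7.4424)^2/9
  = 0.0357 + 0.0034 + 6.1544 = 6.1935
Step 3: Objective decrease = 0.5 * g^T H^(-1) g = 3.0968


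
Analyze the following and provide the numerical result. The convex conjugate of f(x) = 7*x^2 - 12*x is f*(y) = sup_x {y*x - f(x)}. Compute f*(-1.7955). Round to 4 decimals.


f*(y) = sup_x {y*x - a*x^2 - b*x} = sup_x {(y-b)*x - a*x^2}
FOC: (y - b) - 2a*x = 0 => x* = (y - b)/(2a)
x* = (-1.7955 + 12)/(2*7) = 0.7289
f*(-1.7955) = (y-b)^2/(4a) = (-1.7955 + 12)^2/(4*7)
= 104.1318/28 = 3.719


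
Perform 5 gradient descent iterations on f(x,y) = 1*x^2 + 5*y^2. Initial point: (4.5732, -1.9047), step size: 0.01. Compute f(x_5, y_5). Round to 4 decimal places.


Gradient descent on f(x,y) = 1*x^2 + 5*y^2.
Starting point: (4.5732, -1.9047), alpha = 0.01
Step 1: grad_x = 2*1*4.5732 = 9.1464, grad_y = 2*5*-1.9047 = -19.047
  x_1 = 4.5732 - 0.01*9.1464 = 4.4817
  y_1 = -1.9047 - 0.01*-19.047 = -1.7142
Step 2: grad_x = 2*1*4.4817 = 8.9635, grad_y = 2*5*-1.7142 = -17.1423
  x_2 = 4.4817 - 0.01*8.9635 = 4.3921
  y_2 = -1.7142 - 0.01*-17.1423 = -1.5428
Step 3: grad_x = 2*1*4.3921 = 8.7842, grad_y = 2*5*-1.5428 = -15.4281
  x_3 = 4.3921 - 0.01*8.7842 = 4.3043
  y_3 = -1.5428 - 0.01*-15.4281 = -1.3885
Step 4: grad_x = 2*1*4.3043 = 8.6085, grad_y = 2*5*-1.3885 = -13.8853
  x_4 = 4.3043 - 0.01*8.6085 = 4.2182
  y_4 = -1.3885 - 0.01*-13.8853 = -1.2497
Step 5: grad_x = 2*1*4.2182 = 8.4363, grad_y = 2*5*-1.2497 = -12.4967
  x_5 = 4.2182 - 0.01*8.4363 = 4.1338
  y_5 = -1.2497 - 0.01*-12.4967 = -1.1247
f(4.1338, -1.1247) = 1*4.1338^2 + 5*(-1.1247)^2 = 23.4132


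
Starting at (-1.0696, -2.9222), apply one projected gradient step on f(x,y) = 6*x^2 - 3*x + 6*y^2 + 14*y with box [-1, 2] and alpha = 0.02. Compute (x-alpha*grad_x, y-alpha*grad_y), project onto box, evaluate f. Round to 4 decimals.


Step 1: Compute gradient at (-1.0696, -2.9222).
grad_x = 2*6*-1.0696 - 3 = -15.8352
grad_y = 2*6*-2.9222 + 14 = -21.0664
Step 2: Gradient step.
x_raw = -1.0696 - 0.02*-15.8352 = -0.7529
y_raw = -2.9222 - 0.02*-21.0664 = -2.5009
Step 3: Project onto [-1, 2].
x_proj = clip(-0.7529) = -0.7529
y_proj = clip(-2.5009) = -1.0
Step 4: Evaluate f.
f(-0.7529, -1.0) = -2.3402


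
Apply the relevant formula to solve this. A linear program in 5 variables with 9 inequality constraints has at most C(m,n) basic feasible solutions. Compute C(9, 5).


Each vertex corresponds to some choice of n active constraints out of m, so the number of vertices is at most C(m, n) = m! / (n!(m-n)!).
m = 9, n = 5
Numerator: 9 * 8 * 7 * 6 * 5
Denominator: 5! = 120
C(9, 5) = 126


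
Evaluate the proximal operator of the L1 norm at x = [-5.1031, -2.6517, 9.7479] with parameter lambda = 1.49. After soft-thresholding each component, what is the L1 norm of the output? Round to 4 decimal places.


Soft-thresholding with lambda = 1.49:
prox(-5.1031) = sign(-5.1031)*max(|-5.1031| - 1.49, 0) = -3.6131
prox(-2.6517) = sign(-2.6517)*max(|-2.6517| - 1.49, 0) = -1.1617
prox(9.7479) = sign(9.7479)*max(|9.7479| - 1.49, 0) = 8.2579
prox(x) = [-3.6131, -1.1617, 8.2579]
||prox(x)||_1 = 3.6131 + 1.1617 + 8.2579 = 13.0327


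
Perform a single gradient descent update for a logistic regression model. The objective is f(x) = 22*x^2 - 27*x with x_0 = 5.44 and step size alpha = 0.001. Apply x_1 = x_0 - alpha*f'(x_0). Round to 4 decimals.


We compute the gradient at x_0 and apply the update.
f'(x) = 44*x - 27
f'(5.44) = 44*5.44 - 27 = 212.36
x_1 = 5.44 - 0.001*212.36 = 5.2276


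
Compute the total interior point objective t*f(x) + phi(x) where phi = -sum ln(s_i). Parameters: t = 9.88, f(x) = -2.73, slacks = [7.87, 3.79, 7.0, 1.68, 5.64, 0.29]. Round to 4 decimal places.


Step 1: Compute log-barrier.
ln values: [2.0631, 1.3324, 1.9459, 0.5188, 1.7299, -1.2379]
phi = -(2.0631 + 1.3324 + 1.9459 + 0.5188 + 1.7299 - 1.2379) = -6.3521
Step 2: Compute augmented objective.
t*f(x) = 9.88*-2.73 = -26.9724
Total = -26.9724 - 6.3521 = -33.3245


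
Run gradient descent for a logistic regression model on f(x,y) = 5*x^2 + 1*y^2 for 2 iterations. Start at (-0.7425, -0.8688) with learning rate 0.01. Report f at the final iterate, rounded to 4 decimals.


Gradient descent on f(x,y) = 5*x^2 + 1*y^2.
Starting point: (-0.7425, -0.8688), alpha = 0.01
Step 1: grad_x = 2*5*-0.7425 = -7.425, grad_y = 2*1*-0.8688 = -1.7376
  x_1 = -0.7425 - 0.01*-7.425 = -0.6683
  y_1 = -0.8688 - 0.01*-1.7376 = -0.8514
Step 2: grad_x = 2*5*-0.6683 = -6.6825, grad_y = 2*1*-0.8514 = -1.7028
  x_2 = -0.6683 - 0.01*-6.6825 = -0.6014
  y_2 = -0.8514 - 0.01*-1.7028 = -0.8344
f(-0.6014, -0.8344) = 5*(-0.6014)^2 + 1*(-0.8344)^2 = 2.5048


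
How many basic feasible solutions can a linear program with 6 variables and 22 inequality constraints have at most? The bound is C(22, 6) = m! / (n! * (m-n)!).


Each vertex corresponds to some choice of n active constraints out of m, so the number of vertices is at most C(m, n) = m! / (n!(m-n)!).
m = 22, n = 6
Numerator: 22 * 21 * 20 * 19 * 18 * 17
Denominator: 6! = 720
C(22, 6) = 74613


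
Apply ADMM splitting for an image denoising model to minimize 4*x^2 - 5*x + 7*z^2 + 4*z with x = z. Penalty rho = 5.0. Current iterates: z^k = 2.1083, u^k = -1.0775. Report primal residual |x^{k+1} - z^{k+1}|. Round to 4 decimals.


ADMM iteration with rho = 5.0, z^k = 2.1083, u^k = -1.0775
Step 1: x-update.
Minimize 4*x^2 - 5*x + (5.0/2)*(x - 2.1083 - 1.0775)^2
FOC: (2*4 + 5.0)*x = 5 + 5.0*(2.1083 + 1.0775)
x^{k+1} = 1.6099
Step 2: z-update.
Minimize 7*z^2 + 4*z + (5.0/2)*(1.6099 - z - 1.0775)^2
FOC: (2*7 + 5.0)*z = -4 + 5.0*(1.6099 - 1.0775)
z^{k+1} = -0.0704
Step 3: u-update.
u^{k+1} = -1.0775 + 1.6099 + 0.0704 = 0.6028
Step 4: Primal residual = |1.6099 + 0.0704| = 1.6803


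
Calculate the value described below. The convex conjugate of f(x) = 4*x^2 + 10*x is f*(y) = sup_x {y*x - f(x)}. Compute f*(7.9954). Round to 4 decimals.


f*(y) = sup_x {y*x - a*x^2 - b*x} = sup_x {(y-b)*x - a*x^2}
FOC: (y - b) - 2a*x = 0 => x* = (y - b)/(2a)
x* = (7.9954 - 10)/(2*4) = -0.2506
f*(7.9954) = (y-b)^2/(4a) = (7.9954 - 10)^2/(4*4)
= 4.0184/16 = 0.2512


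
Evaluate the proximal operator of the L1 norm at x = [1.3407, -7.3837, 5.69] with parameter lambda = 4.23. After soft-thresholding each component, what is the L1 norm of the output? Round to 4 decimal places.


Soft-thresholding with lambda = 4.23:
prox(1.3407) = sign(1.3407)*max(|1.3407| - 4.23, 0) = 0.0
prox(-7.3837) = sign(-7.3837)*max(|-7.3837| - 4.23, 0) = -3.1537
prox(5.69) = sign(5.69)*max(|5.69| - 4.23, 0) = 1.46
prox(x) = [0.0, -3.1537, 1.46]
||prox(x)||_1 = 0.0 + 3.1537 + 1.46 = 4.6137


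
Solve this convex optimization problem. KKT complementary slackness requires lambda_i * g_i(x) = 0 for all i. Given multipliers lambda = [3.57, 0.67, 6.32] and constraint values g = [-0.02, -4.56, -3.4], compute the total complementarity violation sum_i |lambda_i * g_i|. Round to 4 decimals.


KKT complementary slackness check:
lambda_1 * g_1 = 3.57 * -0.02 = -0.0714
lambda_2 * g_2 = 0.67 * -4.56 = -3.0552
lambda_3 * g_3 = 6.32 * -3.4 = -21.488
Total violation = 0.0714 + 3.0552 + 21.488 = 24.6146


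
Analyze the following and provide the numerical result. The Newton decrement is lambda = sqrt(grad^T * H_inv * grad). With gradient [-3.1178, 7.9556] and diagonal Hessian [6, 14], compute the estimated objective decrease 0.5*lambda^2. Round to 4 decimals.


Step 1: H is diagonal, so H^(-1) * g = [-0.5196, 0.5683].
Step 2: g^T H^(-1) g = sum_i g_i^2 / H_ii
  = (-3.1178)^2/6 + (7.9556)^2/14
  = 1.6201 + 4.5208 = 6.1409
Step 3: Objective decrease = 0.5 * g^T H^(-1) g = 3.0705


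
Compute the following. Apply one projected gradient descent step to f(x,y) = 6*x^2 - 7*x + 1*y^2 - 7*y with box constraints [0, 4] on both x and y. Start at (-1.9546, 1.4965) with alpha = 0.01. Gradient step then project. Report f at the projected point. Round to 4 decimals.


Step 1: Compute gradient at (-1.9546, 1.4965).
grad_x = 2*6*-1.9546 - 7 = -30.4552
grad_y = 2*1*1.4965 - 7 = -4.007
Step 2: Gradient step.
x_raw = -1.9546 - 0.01*-30.4552 = -1.65
y_raw = 1.4965 - 0.01*-4.007 = 1.5366
Step 3: Project onto [0, 4].
x_proj = clip(-1.65) = 0.0
y_proj = clip(1.5366) = 1.5366
Step 4: Evaluate f.
f(0.0, 1.5366) = -8.3949


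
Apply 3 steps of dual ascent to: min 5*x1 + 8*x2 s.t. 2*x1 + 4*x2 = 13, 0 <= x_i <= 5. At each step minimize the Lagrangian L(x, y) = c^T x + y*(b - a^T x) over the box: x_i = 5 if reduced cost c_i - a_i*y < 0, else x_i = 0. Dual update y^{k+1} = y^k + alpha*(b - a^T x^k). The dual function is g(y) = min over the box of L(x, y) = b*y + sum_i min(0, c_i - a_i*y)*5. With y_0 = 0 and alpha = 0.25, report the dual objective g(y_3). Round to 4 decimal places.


Dual ascent for LP: min 5*x1 + 8*x2, 2*x1 + 4*x2 = 13, 0 <= x_i <= 5
Step 1: y^k = 0.0, reduced costs: (5.0, 8.0)
  x^k = (0.0, 0.0), subgradient = b - a^T x = 13.0
  y^{k+1} = 0.0 + 0.25*13.0 = 3.25
Step 2: y^k = 3.25, reduced costs: (-1.5, -5.0)
  x^k = (5.0, 5.0), subgradient = b - a^T x = -17.0
  y^{k+1} = 3.25 + 0.25*-17.0 = -1.0
Step 3: y^k = -1.0, reduced costs: (7.0, 12.0)
  x^k = (0.0, 0.0), subgradient = b - a^T x = 13.0
  y^{k+1} = -1.0 + 0.25*13.0 = 2.25
Dual objective at y_3 = 2.25: reduced costs (0.5, -1.0), box minimizer x = (0.0, 5.0)
g(y_3) = b*y + (c1 - a1*y)*x1 + (c2 - a2*y)*x2 = 13*2.25 + 0.5*0.0 + (-1.0)*5.0 = 29.25 + 0.0 - 5.0 = 24.25


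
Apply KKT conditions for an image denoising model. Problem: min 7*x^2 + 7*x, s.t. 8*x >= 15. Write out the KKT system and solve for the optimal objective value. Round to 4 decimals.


Step 1: Try lambda = 0 (constraint inactive).
x_unc = -7/(2*7) = -0.5
Check: 8*-0.5 = -4.0 < 15 -- violated!
Step 2: Constraint must be active: 8*x = 15
x* = 15/8 = 1.875
lambda = (2*7*1.875 + 7)/8 = 4.1563
Step 3: Compute optimal value.
f(x*) = 7*1.875^2 + 7*1.875 = 37.7344


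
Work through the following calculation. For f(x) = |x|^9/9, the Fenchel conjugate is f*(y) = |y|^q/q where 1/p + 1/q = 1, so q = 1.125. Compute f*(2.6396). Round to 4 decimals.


The conjugate exponent q satisfies 1/p + 1/q = 1.
p = 9, so q = 9/(9 - 1) = 1.125
|y|^q = 2.6396^1.125 = 2.9801
f*(2.6396) = 2.9801 / 1.125 = 2.649


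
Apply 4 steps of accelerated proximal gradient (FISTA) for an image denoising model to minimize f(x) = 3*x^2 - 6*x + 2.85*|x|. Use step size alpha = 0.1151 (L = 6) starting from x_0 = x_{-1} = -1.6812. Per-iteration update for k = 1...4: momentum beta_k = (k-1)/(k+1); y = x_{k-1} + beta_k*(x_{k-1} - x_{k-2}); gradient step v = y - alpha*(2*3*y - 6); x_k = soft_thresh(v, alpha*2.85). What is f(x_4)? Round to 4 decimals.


FISTA on f(x) = 3*x^2 - 6*x + 2.85*|x|
L = 6, alpha = 0.1151
Iteration 1: beta = 0.0, y = -1.6812 + 0.0*(-1.6812 + 1.6812) = -1.6812
  grad(y) = -16.0872, v = y - alpha*grad = 0.1704
  prox(v) = soft_thresh(0.1704, 0.328) = 0.0
Iteration 2: beta = 0.3333, y = 0.0 + 0.3333*(0.0 + 1.6812) = 0.5604
  grad(y) = -2.6376, v = y - alpha*grad = 0.864
  prox(v) = soft_thresh(0.864, 0.328) = 0.536
Iteration 3: beta = 0.5, y = 0.536 + 0.5*(0.536 - 0.0) = 0.8039
  grad(y) = -1.1764, v = y - alpha*grad = 0.9393
  prox(v) = soft_thresh(0.9393, 0.328) = 0.6113
Iteration 4: beta = 0.6, y = 0.6113 + 0.6*(0.6113 - 0.536) = 0.6565
  grad(y) = -2.0609, v = y - alpha*grad = 0.8937
  prox(v) = soft_thresh(0.8937, 0.328) = 0.5657
f(x_4) = 3*0.5657^2 - 6*0.5657 + 2.85*|0.5657| = -0.8219


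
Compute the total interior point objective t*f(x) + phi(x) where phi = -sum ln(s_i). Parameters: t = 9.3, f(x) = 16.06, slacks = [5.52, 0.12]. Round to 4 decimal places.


Step 1: Compute log-barrier.
ln values: [1.7084, -2.1203]
phi = -(1.7084 - 2.1203) = 0.4119
Step 2: Compute augmented objective.
t*f(x) = 9.3*16.06 = 149.358
Total = 149.358 + 0.4119 = 149.7699


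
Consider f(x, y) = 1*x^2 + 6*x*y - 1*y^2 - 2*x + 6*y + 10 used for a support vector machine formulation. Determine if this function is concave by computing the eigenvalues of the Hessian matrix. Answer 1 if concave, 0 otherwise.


The Hessian of f(x,y) = 1*x^2 + 6*x*y - 1*y^2 - 2*x + 6*y + 10 is:
H = [[2, 6], [6, -2]]
Trace = 2 - 2 = 0
Determinant = 2*-2 - (6)^2 = -40
Discriminant = (0)^2 - 4*-40 = 160.0
Eigenvalues: lambda_1 = -6.3246, lambda_2 = 6.3246
The function is not concave.

0


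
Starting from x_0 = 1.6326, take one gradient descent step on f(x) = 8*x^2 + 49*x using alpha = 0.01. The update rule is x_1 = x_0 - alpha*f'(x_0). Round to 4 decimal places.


We compute the gradient at x_0 and apply the update.
f'(x) = 16*x + 49
f'(1.6326) = 16*1.6326 + 49 = 75.1216
x_1 = 1.6326 - 0.01*75.1216 = 0.8814


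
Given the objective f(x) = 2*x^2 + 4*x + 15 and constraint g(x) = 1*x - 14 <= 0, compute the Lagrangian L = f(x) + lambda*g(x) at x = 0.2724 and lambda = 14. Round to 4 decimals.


Step 1: Evaluate f(x).
f(0.2724) = 2*0.2724^2 + 4*0.2724 + 15 = 16.238
Step 2: Evaluate g(x).
g(0.2724) = 1*0.2724 - 14 = -13.7276
Step 3: Compute Lagrangian.
L = 16.238 + 14*-13.7276 = -175.9484


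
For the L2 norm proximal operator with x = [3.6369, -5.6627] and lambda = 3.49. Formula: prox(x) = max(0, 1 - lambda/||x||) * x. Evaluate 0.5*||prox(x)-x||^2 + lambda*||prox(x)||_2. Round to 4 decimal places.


Step 1: Compute ||x||.
||x|| = 6.73
Step 2: Compute scaling factor.
scale = max(0, 1 - 3.49/6.73) = 0.4814
Step 3: prox(x) = [1.7509, -2.7262]
||prox(x)|| = 3.24
Step 4: Proximal objective.
0.5*||prox-x||^2 = 6.0901
lambda*||prox|| = 11.3076
Total = 17.3977


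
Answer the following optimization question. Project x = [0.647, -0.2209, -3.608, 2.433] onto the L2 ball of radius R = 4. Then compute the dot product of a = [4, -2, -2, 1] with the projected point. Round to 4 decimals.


Step 1: Compute ||x|| (intermediates to 6 decimals).
||x|| = sqrt(0.647^2 + (-0.2209)^2 + (-3.608)^2 + 2.433^2) = 4.405061
Step 2: Project.
Since ||x|| > R, scale = R/||x|| = 4/4.405061 = 0.908046, proj(x) = scale * x
proj(x) = [0.587506, -0.200587, -3.27623, 2.209276]
Step 3: Dot product.
a^T * proj(x) = 4*0.587506 - 2*(-0.200587) - 2*(-3.27623) + 1*2.209276 = 11.5129


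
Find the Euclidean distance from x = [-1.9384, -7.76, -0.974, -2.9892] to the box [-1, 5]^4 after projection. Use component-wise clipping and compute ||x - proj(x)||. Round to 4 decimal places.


Project each component onto [-1, 5].
clip(-1.9384) = -1.0, clip(-7.76) = -1.0, clip(-0.974) = -0.974, clip(-2.9892) = -1.0
Projection = [-1.0, -1.0, -0.974, -1.0]
Squared diffs: [0.8806, 45.6976, 0.0, 3.9569]
Distance = sqrt(50.5351) = 7.1088


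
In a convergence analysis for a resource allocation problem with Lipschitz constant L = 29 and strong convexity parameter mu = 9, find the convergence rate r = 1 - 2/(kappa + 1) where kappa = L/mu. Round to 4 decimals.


Step 1: Compute the condition number.
kappa = L/mu = 29/9 = 3.2222
Step 2: Compute the convergence rate.
r = 1 - 2/(kappa + 1) = 1 - 2*mu/(L + mu) = (L - mu)/(L + mu) = 20/38 = 0.5263


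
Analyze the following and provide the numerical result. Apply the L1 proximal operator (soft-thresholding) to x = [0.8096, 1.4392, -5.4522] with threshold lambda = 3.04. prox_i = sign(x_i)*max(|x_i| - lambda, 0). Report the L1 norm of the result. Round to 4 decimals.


Soft-thresholding with lambda = 3.04:
prox(0.8096) = sign(0.8096)*max(|0.8096| - 3.04, 0) = 0.0
prox(1.4392) = sign(1.4392)*max(|1.4392| - 3.04, 0) = 0.0
prox(-5.4522) = sign(-5.4522)*max(|-5.4522| - 3.04, 0) = -2.4122
prox(x) = [0.0, 0.0, -2.4122]
||prox(x)||_1 = 0.0 + 0.0 + 2.4122 = 2.4122


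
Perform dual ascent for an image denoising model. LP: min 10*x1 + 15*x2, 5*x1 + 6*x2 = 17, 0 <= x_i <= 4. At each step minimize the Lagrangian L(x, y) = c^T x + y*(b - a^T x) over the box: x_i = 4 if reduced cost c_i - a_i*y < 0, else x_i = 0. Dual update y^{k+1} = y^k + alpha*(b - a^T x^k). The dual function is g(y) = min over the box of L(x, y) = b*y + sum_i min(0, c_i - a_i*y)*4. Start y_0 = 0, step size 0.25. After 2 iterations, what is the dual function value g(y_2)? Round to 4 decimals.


Dual ascent for LP: min 10*x1 + 15*x2, 5*x1 + 6*x2 = 17, 0 <= x_i <= 4
Step 1: y^k = 0.0, reduced costs: (10.0, 15.0)
  x^k = (0.0, 0.0), subgradient = b - a^T x = 17.0
  y^{k+1} = 0.0 + 0.25*17.0 = 4.25
Step 2: y^k = 4.25, reduced costs: (-11.25, -10.5)
  x^k = (4.0, 4.0), subgradient = b - a^T x = -27.0
  y^{k+1} = 4.25 + 0.25*-27.0 = -2.5
Dual objective at y_2 = -2.5: reduced costs (22.5, 30.0), box minimizer x = (0.0, 0.0)
g(y_2) = b*y + (c1 - a1*y)*x1 + (c2 - a2*y)*x2 = 17*(-2.5) + 22.5*0.0 + 30.0*0.0 = -42.5 + 0.0 + 0.0 = -42.5


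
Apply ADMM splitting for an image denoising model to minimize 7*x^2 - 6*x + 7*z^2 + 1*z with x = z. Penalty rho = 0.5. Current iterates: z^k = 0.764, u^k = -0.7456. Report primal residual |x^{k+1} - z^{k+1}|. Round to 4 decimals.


ADMM iteration with rho = 0.5, z^k = 0.764, u^k = -0.7456
Step 1: x-update.
Minimize 7*x^2 - 6*x + (0.5/2)*(x - 0.764 - 0.7456)^2
FOC: (2*7 + 0.5)*x = 6 + 0.5*(0.764 + 0.7456)
x^{k+1} = 0.4658
Step 2: z-update.
Minimize 7*z^2 + 1*z + (0.5/2)*(0.4658 - z - 0.7456)^2
FOC: (2*7 + 0.5)*z = -1 + 0.5*(0.4658 - 0.7456)
z^{k+1} = -0.0786
Step 3: u-update.
u^{k+1} = -0.7456 + 0.4658 + 0.0786 = -0.2011
Step 4: Primal residual = |0.4658 + 0.0786| = 0.5445


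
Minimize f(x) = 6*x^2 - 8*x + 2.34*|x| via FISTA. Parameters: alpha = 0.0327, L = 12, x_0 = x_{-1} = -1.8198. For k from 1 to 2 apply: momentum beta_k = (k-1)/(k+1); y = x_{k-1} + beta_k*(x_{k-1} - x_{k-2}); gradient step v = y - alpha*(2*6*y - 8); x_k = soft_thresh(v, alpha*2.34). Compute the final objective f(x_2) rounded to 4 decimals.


FISTA on f(x) = 6*x^2 - 8*x + 2.34*|x|
L = 12, alpha = 0.0327
Iteration 1: beta = 0.0, y = -1.8198 + 0.0*(-1.8198 + 1.8198) = -1.8198
  grad(y) = -29.8376, v = y - alpha*grad = -0.8441
  prox(v) = soft_thresh(-0.8441, 0.0765) = -0.7676
Iteration 2: beta = 0.3333, y = -0.7676 + 0.3333*(-0.7676 + 1.8198) = -0.4169
  grad(y) = -13.0023, v = y - alpha*grad = 0.0083
  prox(v) = soft_thresh(0.0083, 0.0765) = 0.0
f(x_2) = 6*0.0^2 - 8*0.0 + 2.34*|0.0| = 0.0


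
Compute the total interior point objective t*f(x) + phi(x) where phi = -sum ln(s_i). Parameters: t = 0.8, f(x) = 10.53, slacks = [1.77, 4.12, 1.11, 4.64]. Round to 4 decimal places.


Step 1: Compute log-barrier.
ln values: [0.571, 1.4159, 0.1044, 1.5347]
phi = -(0.571 + 1.4159 + 0.1044 + 1.5347) = -3.6259
Step 2: Compute augmented objective.
t*f(x) = 0.8*10.53 = 8.424
Total = 8.424 - 3.6259 = 4.7981


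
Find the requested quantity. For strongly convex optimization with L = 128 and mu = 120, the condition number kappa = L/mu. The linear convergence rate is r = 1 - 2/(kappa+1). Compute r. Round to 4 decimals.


Step 1: Compute the condition number.
kappa = L/mu = 128/120 = 1.0667
Step 2: Compute the convergence rate.
r = 1 - 2/(kappa + 1) = 1 - 2*mu/(L + mu) = (L - mu)/(L + mu) = 8/248 = 0.0323


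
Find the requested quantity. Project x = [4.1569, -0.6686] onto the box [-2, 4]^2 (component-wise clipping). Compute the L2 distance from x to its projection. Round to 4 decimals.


Project each component onto [-2, 4].
clip(4.1569) = 4.0, clip(-0.6686) = -0.6686
Projection = [4.0, -0.6686]
Squared diffs: [0.0246, 0.0]
Distance = sqrt(0.0246) = 0.1569


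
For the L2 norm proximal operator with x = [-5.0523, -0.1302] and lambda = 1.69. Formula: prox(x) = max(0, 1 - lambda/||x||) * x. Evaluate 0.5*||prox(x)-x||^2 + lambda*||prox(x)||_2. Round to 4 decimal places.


Step 1: Compute ||x||.
||x|| = 5.054
Step 2: Compute scaling factor.
scale = max(0, 1 - 1.69/5.054) = 0.6656
Step 3: prox(x) = [-3.3629, -0.0867]
||prox(x)|| = 3.364
Step 4: Proximal objective.
0.5*||prox-x||^2 = 1.4281
lambda*||prox|| = 5.6852
Total = 7.1132


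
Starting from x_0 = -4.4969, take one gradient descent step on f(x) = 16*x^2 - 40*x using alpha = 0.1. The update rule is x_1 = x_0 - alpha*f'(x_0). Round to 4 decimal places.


We compute the gradient at x_0 and apply the update.
f'(x) = 32*x - 40
f'(-4.4969) = 32*-4.4969 - 40 = -183.9008
x_1 = -4.4969 - 0.1*-183.9008 = 13.8932


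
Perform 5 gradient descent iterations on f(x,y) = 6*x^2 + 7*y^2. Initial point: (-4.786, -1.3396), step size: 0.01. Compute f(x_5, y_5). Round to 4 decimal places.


Gradient descent on f(x,y) = 6*x^2 + 7*y^2.
Starting point: (-4.786, -1.3396), alpha = 0.01
Step 1: grad_x = 2*6*-4.786 = -57.432, grad_y = 2*7*-1.3396 = -18.7544
  x_1 = -4.786 - 0.01*-57.432 = -4.2117
  y_1 = -1.3396 - 0.01*-18.7544 = -1.1521
Step 2: grad_x = 2*6*-4.2117 = -50.5402, grad_y = 2*7*-1.1521 = -16.1288
  x_2 = -4.2117 - 0.01*-50.5402 = -3.7063
  y_2 = -1.1521 - 0.01*-16.1288 = -0.9908
Step 3: grad_x = 2*6*-3.7063 = -44.4753, grad_y = 2*7*-0.9908 = -13.8708
  x_3 = -3.7063 - 0.01*-44.4753 = -3.2615
  y_3 = -0.9908 - 0.01*-13.8708 = -0.8521
Step 4: grad_x = 2*6*-3.2615 = -39.1383, grad_y = 2*7*-0.8521 = -11.9288
  x_4 = -3.2615 - 0.01*-39.1383 = -2.8701
  y_4 = -0.8521 - 0.01*-11.9288 = -0.7328
Step 5: grad_x = 2*6*-2.8701 = -34.4417, grad_y = 2*7*-0.7328 = -10.2588
  x_5 = -2.8701 - 0.01*-34.4417 = -2.5257
  y_5 = -0.7328 - 0.01*-10.2588 = -0.6302
f(-2.5257, -0.6302) = 6*(-2.5257)^2 + 7*(-0.6302)^2 = 41.0556


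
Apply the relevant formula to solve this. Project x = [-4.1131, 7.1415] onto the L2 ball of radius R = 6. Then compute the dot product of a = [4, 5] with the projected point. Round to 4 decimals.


Step 1: Compute ||x|| (intermediates to 6 decimals).
||x|| = sqrt((-4.1131)^2 + 7.1415^2) = 8.241275
Step 2: Project.
Since ||x|| > R, scale = R/||x|| = 6/8.241275 = 0.728043, proj(x) = scale * x
proj(x) = [-2.994514, 5.199319]
Step 3: Dot product.
a^T * proj(x) = 4*(-2.994514) + 5*5.199319 = 14.0185
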